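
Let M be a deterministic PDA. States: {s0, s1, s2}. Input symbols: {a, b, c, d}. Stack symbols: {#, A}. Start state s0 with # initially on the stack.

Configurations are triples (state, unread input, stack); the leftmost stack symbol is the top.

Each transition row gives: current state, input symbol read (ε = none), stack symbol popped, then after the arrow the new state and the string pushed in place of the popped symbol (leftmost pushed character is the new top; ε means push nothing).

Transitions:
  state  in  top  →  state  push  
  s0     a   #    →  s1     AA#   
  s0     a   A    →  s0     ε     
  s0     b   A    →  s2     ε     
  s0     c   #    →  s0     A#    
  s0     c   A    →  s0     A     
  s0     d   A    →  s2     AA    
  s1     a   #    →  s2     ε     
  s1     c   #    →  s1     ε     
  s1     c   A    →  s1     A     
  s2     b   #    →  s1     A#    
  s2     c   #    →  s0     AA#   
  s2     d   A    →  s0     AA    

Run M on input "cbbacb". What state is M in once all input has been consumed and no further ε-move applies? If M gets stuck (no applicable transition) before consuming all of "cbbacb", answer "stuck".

stuck

(s0, cbbacb, #)
  read c, top #: go to s0, push A# → (s0, bbacb, A#)
  read b, top A: go to s2, push ε → (s2, bacb, #)
  read b, top #: go to s1, push A# → (s1, acb, A#)
No transition for (s1, a, top A); M blocks with input acb remaining.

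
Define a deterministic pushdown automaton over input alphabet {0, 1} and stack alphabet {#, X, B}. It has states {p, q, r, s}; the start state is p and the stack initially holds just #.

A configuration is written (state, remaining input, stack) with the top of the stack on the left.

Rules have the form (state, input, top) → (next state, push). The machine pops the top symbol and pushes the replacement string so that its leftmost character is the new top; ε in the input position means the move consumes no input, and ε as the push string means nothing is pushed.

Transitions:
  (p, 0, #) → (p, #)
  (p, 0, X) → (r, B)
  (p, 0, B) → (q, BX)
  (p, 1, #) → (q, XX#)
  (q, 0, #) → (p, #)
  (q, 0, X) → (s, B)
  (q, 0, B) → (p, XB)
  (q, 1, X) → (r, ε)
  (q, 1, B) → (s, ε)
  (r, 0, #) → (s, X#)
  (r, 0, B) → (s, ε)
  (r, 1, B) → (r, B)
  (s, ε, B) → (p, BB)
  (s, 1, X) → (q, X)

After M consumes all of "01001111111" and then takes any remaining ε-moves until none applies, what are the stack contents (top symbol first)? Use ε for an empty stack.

(p, 01001111111, #)
  read 0, top #: go to p, push # → (p, 1001111111, #)
  read 1, top #: go to q, push XX# → (q, 001111111, XX#)
  read 0, top X: go to s, push B → (s, 01111111, BX#)
  ε-move, top B: go to p, push BB → (p, 01111111, BBX#)
  read 0, top B: go to q, push BX → (q, 1111111, BXBX#)
  read 1, top B: go to s, push ε → (s, 111111, XBX#)
  read 1, top X: go to q, push X → (q, 11111, XBX#)
  read 1, top X: go to r, push ε → (r, 1111, BX#)
  read 1, top B: go to r, push B → (r, 111, BX#)
  read 1, top B: go to r, push B → (r, 11, BX#)
  read 1, top B: go to r, push B → (r, 1, BX#)
  read 1, top B: go to r, push B → (r, ε, BX#)
All input consumed in state r with stack BX#.

BX#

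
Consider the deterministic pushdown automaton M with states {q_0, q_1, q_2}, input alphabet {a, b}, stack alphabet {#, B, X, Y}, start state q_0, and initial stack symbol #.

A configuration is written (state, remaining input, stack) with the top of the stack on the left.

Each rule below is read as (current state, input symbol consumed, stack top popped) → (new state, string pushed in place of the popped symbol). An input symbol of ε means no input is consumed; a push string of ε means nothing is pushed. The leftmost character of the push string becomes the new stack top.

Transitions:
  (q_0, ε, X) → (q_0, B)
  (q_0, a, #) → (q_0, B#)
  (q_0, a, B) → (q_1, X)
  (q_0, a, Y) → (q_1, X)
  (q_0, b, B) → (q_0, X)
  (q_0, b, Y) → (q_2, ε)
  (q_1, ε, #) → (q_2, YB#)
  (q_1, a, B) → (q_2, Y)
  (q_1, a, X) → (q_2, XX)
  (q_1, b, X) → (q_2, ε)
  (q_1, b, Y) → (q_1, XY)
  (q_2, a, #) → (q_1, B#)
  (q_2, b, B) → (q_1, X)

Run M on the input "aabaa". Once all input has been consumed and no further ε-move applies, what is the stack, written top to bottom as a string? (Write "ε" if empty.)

(q_0, aabaa, #)
  read a, top #: go to q_0, push B# → (q_0, abaa, B#)
  read a, top B: go to q_1, push X → (q_1, baa, X#)
  read b, top X: go to q_2, push ε → (q_2, aa, #)
  read a, top #: go to q_1, push B# → (q_1, a, B#)
  read a, top B: go to q_2, push Y → (q_2, ε, Y#)
All input consumed in state q_2 with stack Y#.

Y#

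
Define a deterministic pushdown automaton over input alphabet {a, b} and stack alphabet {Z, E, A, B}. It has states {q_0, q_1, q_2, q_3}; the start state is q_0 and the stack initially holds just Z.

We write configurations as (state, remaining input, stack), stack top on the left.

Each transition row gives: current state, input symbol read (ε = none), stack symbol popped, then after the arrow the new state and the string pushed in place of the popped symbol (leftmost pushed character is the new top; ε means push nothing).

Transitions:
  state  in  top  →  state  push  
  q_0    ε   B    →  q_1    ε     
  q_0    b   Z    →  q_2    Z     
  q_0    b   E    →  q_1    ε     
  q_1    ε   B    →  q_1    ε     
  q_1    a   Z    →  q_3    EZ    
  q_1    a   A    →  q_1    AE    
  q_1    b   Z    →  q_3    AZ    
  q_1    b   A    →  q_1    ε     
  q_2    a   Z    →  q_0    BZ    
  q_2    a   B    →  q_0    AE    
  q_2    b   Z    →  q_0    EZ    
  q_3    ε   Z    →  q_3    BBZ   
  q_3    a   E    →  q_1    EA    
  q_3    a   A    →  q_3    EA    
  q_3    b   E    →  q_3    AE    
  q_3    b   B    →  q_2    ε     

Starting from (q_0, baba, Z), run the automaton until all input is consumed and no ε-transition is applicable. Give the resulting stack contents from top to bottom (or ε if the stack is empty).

(q_0, baba, Z)
  read b, top Z: go to q_2, push Z → (q_2, aba, Z)
  read a, top Z: go to q_0, push BZ → (q_0, ba, BZ)
  ε-move, top B: go to q_1, push ε → (q_1, ba, Z)
  read b, top Z: go to q_3, push AZ → (q_3, a, AZ)
  read a, top A: go to q_3, push EA → (q_3, ε, EAZ)
All input consumed in state q_3 with stack EAZ.

EAZ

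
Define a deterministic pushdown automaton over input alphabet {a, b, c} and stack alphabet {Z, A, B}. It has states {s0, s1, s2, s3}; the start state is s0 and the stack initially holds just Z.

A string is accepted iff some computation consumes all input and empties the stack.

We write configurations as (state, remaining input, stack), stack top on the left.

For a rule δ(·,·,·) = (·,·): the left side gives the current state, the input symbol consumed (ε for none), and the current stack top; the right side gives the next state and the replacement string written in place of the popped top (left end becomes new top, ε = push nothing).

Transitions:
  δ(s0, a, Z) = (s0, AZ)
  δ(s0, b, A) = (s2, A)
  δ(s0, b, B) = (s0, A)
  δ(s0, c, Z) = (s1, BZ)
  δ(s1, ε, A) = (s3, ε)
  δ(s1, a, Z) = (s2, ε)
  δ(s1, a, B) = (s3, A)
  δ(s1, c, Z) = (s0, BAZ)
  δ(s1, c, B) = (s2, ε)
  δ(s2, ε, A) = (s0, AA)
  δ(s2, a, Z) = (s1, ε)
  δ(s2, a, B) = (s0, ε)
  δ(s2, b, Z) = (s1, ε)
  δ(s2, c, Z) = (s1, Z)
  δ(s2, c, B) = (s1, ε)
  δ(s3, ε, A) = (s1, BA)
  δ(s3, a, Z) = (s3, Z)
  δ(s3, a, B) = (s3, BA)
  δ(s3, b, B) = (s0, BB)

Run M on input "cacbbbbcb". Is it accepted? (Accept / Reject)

Reject

(s0, cacbbbbcb, Z) ⊢ (s1, acbbbbcb, BZ) ⊢ (s3, cbbbbcb, AZ) ⊢ (s1, cbbbbcb, BAZ) ⊢ (s2, bbbbcb, AZ) ⊢ (s0, bbbbcb, AAZ) ⊢ (s2, bbbcb, AAZ) ⊢ (s0, bbbcb, AAAZ) ⊢ (s2, bbcb, AAAZ) ⊢ (s0, bbcb, AAAAZ) ⊢ (s2, bcb, AAAAZ) ⊢ (s0, bcb, AAAAAZ) ⊢ (s2, cb, AAAAAZ) ⊢ (s0, cb, AAAAAAZ)
No transition applies at (s0, cb, AAAAAAZ); input not fully consumed.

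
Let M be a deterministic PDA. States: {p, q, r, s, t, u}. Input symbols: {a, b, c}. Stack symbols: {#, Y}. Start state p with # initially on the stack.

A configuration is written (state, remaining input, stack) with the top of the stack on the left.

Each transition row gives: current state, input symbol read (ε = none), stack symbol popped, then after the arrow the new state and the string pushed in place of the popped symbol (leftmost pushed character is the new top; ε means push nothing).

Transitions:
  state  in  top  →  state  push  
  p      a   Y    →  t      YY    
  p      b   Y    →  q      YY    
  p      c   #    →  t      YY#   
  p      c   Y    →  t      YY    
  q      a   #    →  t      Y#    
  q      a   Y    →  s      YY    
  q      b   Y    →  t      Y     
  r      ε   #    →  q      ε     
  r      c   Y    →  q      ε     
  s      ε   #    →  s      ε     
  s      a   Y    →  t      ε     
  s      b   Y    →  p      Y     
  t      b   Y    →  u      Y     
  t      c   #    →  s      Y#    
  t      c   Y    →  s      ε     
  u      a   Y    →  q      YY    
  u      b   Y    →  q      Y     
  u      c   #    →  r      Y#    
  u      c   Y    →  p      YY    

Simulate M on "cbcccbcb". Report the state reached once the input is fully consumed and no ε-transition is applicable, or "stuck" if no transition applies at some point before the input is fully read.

(p, cbcccbcb, #)
  read c, top #: go to t, push YY# → (t, bcccbcb, YY#)
  read b, top Y: go to u, push Y → (u, cccbcb, YY#)
  read c, top Y: go to p, push YY → (p, ccbcb, YYY#)
  read c, top Y: go to t, push YY → (t, cbcb, YYYY#)
  read c, top Y: go to s, push ε → (s, bcb, YYY#)
  read b, top Y: go to p, push Y → (p, cb, YYY#)
  read c, top Y: go to t, push YY → (t, b, YYYY#)
  read b, top Y: go to u, push Y → (u, ε, YYYY#)
All input consumed; M is in state u.

u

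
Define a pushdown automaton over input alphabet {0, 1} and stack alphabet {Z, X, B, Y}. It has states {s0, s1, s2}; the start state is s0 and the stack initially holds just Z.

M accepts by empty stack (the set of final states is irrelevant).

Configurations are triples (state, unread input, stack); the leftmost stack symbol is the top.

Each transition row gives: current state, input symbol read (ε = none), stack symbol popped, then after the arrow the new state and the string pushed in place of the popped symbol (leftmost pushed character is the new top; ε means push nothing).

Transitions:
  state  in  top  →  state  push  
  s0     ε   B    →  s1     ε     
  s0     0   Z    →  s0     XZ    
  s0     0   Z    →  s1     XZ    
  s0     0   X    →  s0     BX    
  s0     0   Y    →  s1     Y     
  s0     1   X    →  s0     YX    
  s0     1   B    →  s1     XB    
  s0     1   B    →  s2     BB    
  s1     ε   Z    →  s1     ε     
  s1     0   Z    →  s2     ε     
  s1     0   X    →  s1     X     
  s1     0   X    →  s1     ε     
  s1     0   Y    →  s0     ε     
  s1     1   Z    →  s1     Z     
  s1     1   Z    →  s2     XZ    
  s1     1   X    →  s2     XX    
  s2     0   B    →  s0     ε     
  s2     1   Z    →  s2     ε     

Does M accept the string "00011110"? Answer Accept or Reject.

One accepting computation: (s0, 00011110, Z) ⊢ (s1, 0011110, XZ) ⊢ (s1, 011110, XZ) ⊢ (s1, 11110, Z) ⊢ (s1, 1110, Z) ⊢ (s1, 110, Z) ⊢ (s1, 10, Z) ⊢ (s1, 0, Z) ⊢ (s2, ε, ε)
All input consumed and the stack is empty.

Accept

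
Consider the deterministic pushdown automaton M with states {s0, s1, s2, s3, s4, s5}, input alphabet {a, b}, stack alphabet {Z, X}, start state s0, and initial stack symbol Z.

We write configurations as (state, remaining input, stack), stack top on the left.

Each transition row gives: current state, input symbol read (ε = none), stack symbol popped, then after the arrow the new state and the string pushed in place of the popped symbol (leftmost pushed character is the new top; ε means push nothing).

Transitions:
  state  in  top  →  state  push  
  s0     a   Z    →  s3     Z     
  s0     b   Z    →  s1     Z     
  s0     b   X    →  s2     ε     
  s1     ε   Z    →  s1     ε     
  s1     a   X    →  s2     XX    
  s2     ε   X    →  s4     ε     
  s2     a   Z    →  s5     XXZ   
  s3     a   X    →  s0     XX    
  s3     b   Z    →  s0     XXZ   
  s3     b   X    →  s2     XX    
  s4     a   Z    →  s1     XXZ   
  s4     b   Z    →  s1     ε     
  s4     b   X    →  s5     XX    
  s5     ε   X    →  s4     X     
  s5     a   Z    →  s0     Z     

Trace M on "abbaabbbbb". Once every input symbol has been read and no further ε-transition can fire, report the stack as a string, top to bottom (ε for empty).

XXXXXXXZ

(s0, abbaabbbbb, Z) ⊢ (s3, bbaabbbbb, Z) ⊢ (s0, baabbbbb, XXZ) ⊢ (s2, aabbbbb, XZ) ⊢ (s4, aabbbbb, Z) ⊢ (s1, abbbbb, XXZ) ⊢ (s2, bbbbb, XXXZ) ⊢ (s4, bbbbb, XXZ) ⊢ (s5, bbbb, XXXZ) ⊢ (s4, bbbb, XXXZ) ⊢ (s5, bbb, XXXXZ) ⊢ (s4, bbb, XXXXZ) ⊢ (s5, bb, XXXXXZ) ⊢ (s4, bb, XXXXXZ) ⊢ (s5, b, XXXXXXZ) ⊢ (s4, b, XXXXXXZ) ⊢ (s5, ε, XXXXXXXZ) ⊢ (s4, ε, XXXXXXXZ)
All input consumed in state s4 with stack XXXXXXXZ.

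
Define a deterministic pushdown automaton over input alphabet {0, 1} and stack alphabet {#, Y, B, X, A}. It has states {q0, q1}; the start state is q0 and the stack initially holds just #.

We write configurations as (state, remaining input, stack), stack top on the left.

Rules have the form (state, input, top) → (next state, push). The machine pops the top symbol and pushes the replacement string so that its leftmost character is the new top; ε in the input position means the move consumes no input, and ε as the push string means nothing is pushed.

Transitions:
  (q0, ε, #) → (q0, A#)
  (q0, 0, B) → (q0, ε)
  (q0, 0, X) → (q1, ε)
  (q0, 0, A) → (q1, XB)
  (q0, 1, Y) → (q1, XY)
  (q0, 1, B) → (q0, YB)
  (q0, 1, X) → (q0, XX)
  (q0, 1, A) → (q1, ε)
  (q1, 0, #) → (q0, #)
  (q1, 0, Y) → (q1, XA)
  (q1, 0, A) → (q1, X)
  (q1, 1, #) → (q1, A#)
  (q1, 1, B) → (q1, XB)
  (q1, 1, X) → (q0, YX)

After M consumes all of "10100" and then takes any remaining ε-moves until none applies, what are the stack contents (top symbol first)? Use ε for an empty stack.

(q0, 10100, #)
  ε-move, top #: go to q0, push A# → (q0, 10100, A#)
  read 1, top A: go to q1, push ε → (q1, 0100, #)
  read 0, top #: go to q0, push # → (q0, 100, #)
  ε-move, top #: go to q0, push A# → (q0, 100, A#)
  read 1, top A: go to q1, push ε → (q1, 00, #)
  read 0, top #: go to q0, push # → (q0, 0, #)
  ε-move, top #: go to q0, push A# → (q0, 0, A#)
  read 0, top A: go to q1, push XB → (q1, ε, XB#)
All input consumed in state q1 with stack XB#.

XB#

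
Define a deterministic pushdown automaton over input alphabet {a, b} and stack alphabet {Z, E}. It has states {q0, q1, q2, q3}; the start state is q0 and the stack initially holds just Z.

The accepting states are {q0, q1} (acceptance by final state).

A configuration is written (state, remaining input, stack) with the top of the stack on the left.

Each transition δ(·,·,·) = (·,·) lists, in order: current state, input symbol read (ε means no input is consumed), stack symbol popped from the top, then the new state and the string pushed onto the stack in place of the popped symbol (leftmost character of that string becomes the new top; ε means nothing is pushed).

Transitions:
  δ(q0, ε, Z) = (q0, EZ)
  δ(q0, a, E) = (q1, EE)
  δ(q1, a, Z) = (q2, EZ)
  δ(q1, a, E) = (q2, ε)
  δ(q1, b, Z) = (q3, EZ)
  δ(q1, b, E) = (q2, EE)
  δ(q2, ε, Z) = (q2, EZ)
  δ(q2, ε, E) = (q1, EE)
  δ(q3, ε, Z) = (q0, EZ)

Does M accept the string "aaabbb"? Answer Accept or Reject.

Accept

(q0, aaabbb, Z) ⊢ (q0, aaabbb, EZ) ⊢ (q1, aabbb, EEZ) ⊢ (q2, abbb, EZ) ⊢ (q1, abbb, EEZ) ⊢ (q2, bbb, EZ) ⊢ (q1, bbb, EEZ) ⊢ (q2, bb, EEEZ) ⊢ (q1, bb, EEEEZ) ⊢ (q2, b, EEEEEZ) ⊢ (q1, b, EEEEEEZ) ⊢ (q2, ε, EEEEEEEZ) ⊢ (q1, ε, EEEEEEEEZ)
All input consumed; state q1 ∈ F.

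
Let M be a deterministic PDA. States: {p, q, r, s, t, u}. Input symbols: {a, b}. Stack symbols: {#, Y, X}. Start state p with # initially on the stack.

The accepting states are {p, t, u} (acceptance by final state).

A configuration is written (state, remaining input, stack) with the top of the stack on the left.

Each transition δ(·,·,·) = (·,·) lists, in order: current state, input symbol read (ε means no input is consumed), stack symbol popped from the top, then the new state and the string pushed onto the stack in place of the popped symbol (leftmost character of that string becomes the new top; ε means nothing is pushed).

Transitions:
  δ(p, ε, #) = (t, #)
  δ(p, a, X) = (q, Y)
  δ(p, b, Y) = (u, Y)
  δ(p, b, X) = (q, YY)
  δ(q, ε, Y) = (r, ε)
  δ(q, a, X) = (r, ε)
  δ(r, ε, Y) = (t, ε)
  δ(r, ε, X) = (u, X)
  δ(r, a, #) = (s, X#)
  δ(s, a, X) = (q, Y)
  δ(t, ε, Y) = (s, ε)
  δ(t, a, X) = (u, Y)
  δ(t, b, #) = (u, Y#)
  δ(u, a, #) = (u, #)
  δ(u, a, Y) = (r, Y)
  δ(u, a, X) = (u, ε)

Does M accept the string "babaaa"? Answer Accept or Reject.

(p, babaaa, #)
  ε-move, top #: go to t, push # → (t, babaaa, #)
  read b, top #: go to u, push Y# → (u, abaaa, Y#)
  read a, top Y: go to r, push Y → (r, baaa, Y#)
  ε-move, top Y: go to t, push ε → (t, baaa, #)
  read b, top #: go to u, push Y# → (u, aaa, Y#)
  read a, top Y: go to r, push Y → (r, aa, Y#)
  ε-move, top Y: go to t, push ε → (t, aa, #)
No transition applies at (t, aa, #); input not fully consumed.

Reject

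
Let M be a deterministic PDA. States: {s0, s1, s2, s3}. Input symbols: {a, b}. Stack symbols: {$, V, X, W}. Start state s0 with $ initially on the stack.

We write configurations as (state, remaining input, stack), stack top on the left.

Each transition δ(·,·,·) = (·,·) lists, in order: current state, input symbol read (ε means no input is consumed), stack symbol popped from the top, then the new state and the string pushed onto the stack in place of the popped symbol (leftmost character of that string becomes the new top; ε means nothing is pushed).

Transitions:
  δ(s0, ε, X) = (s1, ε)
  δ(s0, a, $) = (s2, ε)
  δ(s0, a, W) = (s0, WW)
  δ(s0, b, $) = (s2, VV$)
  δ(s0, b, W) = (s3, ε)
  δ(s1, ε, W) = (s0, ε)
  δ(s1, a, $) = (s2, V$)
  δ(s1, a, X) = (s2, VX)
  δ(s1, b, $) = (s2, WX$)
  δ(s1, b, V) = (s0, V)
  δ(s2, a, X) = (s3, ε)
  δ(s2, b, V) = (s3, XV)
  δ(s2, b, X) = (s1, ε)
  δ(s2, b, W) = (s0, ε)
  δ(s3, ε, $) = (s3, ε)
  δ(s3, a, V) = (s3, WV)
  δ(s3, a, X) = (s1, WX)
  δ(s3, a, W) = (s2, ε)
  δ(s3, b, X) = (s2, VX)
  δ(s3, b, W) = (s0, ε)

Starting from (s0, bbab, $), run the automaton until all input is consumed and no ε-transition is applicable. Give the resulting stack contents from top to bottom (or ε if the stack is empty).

(s0, bbab, $) ⊢ (s2, bab, VV$) ⊢ (s3, ab, XVV$) ⊢ (s1, b, WXVV$) ⊢ (s0, b, XVV$) ⊢ (s1, b, VV$) ⊢ (s0, ε, VV$)
All input consumed in state s0 with stack VV$.

VV$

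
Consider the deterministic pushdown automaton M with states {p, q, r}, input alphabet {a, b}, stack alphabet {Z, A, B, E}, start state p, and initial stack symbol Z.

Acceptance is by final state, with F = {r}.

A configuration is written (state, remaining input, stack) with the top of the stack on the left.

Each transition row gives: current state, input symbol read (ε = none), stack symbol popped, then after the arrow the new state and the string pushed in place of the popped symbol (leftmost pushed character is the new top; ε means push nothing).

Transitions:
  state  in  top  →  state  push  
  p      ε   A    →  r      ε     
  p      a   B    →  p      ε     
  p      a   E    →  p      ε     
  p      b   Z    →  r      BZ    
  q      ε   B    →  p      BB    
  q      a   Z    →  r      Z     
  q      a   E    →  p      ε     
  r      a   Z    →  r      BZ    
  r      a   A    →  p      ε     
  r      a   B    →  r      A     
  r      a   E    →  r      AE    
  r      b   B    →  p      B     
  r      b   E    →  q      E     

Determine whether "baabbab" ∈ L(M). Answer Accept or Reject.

(p, baabbab, Z)
  read b, top Z: go to r, push BZ → (r, aabbab, BZ)
  read a, top B: go to r, push A → (r, abbab, AZ)
  read a, top A: go to p, push ε → (p, bbab, Z)
  read b, top Z: go to r, push BZ → (r, bab, BZ)
  read b, top B: go to p, push B → (p, ab, BZ)
  read a, top B: go to p, push ε → (p, b, Z)
  read b, top Z: go to r, push BZ → (r, ε, BZ)
All input consumed; state r ∈ F.

Accept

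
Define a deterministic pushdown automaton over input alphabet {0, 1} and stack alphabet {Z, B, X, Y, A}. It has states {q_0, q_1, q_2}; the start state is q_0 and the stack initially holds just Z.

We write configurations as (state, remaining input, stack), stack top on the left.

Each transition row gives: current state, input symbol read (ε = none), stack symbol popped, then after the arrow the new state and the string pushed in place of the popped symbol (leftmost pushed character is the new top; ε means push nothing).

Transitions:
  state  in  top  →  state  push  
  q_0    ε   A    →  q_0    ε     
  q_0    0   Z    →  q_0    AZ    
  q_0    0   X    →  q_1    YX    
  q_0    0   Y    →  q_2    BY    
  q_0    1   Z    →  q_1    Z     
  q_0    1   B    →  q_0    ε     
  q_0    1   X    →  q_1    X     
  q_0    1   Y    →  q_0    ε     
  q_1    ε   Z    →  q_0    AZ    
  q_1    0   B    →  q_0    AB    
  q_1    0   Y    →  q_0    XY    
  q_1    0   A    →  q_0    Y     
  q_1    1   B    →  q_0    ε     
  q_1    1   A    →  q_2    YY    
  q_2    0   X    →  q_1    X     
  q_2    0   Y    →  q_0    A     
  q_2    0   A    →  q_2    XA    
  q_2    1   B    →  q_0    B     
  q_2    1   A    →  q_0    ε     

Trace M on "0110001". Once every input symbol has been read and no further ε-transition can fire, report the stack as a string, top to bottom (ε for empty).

(q_0, 0110001, Z) ⊢ (q_0, 110001, AZ) ⊢ (q_0, 110001, Z) ⊢ (q_1, 10001, Z) ⊢ (q_0, 10001, AZ) ⊢ (q_0, 10001, Z) ⊢ (q_1, 0001, Z) ⊢ (q_0, 0001, AZ) ⊢ (q_0, 0001, Z) ⊢ (q_0, 001, AZ) ⊢ (q_0, 001, Z) ⊢ (q_0, 01, AZ) ⊢ (q_0, 01, Z) ⊢ (q_0, 1, AZ) ⊢ (q_0, 1, Z) ⊢ (q_1, ε, Z) ⊢ (q_0, ε, AZ) ⊢ (q_0, ε, Z)
All input consumed in state q_0 with stack Z.

Z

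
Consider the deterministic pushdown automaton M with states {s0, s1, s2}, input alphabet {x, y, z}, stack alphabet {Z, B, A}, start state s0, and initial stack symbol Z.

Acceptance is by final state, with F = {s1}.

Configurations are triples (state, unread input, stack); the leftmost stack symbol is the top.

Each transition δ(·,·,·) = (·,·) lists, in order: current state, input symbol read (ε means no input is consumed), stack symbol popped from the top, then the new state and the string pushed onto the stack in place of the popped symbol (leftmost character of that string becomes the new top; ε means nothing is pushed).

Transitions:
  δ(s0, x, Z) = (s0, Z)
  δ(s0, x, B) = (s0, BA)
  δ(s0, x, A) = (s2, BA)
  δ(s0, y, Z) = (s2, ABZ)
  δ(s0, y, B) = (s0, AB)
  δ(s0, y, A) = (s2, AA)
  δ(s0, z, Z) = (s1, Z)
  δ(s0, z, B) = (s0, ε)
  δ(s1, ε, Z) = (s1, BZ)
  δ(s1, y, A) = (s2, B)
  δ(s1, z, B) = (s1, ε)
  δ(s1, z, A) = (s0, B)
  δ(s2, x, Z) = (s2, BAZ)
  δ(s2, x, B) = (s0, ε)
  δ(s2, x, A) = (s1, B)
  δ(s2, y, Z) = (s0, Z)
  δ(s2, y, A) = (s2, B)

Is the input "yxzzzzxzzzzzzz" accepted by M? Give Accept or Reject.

Reject

(s0, yxzzzzxzzzzzzz, Z)
  read y, top Z: go to s2, push ABZ → (s2, xzzzzxzzzzzzz, ABZ)
  read x, top A: go to s1, push B → (s1, zzzzxzzzzzzz, BBZ)
  read z, top B: go to s1, push ε → (s1, zzzxzzzzzzz, BZ)
  read z, top B: go to s1, push ε → (s1, zzxzzzzzzz, Z)
  ε-move, top Z: go to s1, push BZ → (s1, zzxzzzzzzz, BZ)
  read z, top B: go to s1, push ε → (s1, zxzzzzzzz, Z)
  ε-move, top Z: go to s1, push BZ → (s1, zxzzzzzzz, BZ)
  read z, top B: go to s1, push ε → (s1, xzzzzzzz, Z)
  ε-move, top Z: go to s1, push BZ → (s1, xzzzzzzz, BZ)
No transition applies at (s1, xzzzzzzz, BZ); input not fully consumed.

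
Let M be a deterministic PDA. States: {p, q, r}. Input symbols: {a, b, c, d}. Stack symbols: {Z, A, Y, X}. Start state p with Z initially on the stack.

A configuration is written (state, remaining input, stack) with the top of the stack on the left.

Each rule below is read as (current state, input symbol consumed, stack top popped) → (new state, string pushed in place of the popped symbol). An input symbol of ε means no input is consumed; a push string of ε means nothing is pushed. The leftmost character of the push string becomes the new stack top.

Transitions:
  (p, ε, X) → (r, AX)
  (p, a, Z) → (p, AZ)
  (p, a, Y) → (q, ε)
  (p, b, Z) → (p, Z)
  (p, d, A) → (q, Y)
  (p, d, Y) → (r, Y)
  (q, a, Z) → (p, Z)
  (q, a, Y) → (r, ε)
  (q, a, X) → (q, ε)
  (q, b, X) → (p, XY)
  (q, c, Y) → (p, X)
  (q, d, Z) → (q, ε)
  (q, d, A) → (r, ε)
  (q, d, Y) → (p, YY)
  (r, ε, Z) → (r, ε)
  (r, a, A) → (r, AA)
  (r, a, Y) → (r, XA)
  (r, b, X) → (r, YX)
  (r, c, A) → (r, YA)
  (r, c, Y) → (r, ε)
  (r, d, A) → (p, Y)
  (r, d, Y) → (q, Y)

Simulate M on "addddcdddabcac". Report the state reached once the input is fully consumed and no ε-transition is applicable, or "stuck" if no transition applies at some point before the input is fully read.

(p, addddcdddabcac, Z)
  read a, top Z: go to p, push AZ → (p, ddddcdddabcac, AZ)
  read d, top A: go to q, push Y → (q, dddcdddabcac, YZ)
  read d, top Y: go to p, push YY → (p, ddcdddabcac, YYZ)
  read d, top Y: go to r, push Y → (r, dcdddabcac, YYZ)
  read d, top Y: go to q, push Y → (q, cdddabcac, YYZ)
  read c, top Y: go to p, push X → (p, dddabcac, XYZ)
  ε-move, top X: go to r, push AX → (r, dddabcac, AXYZ)
  read d, top A: go to p, push Y → (p, ddabcac, YXYZ)
  read d, top Y: go to r, push Y → (r, dabcac, YXYZ)
  read d, top Y: go to q, push Y → (q, abcac, YXYZ)
  read a, top Y: go to r, push ε → (r, bcac, XYZ)
  read b, top X: go to r, push YX → (r, cac, YXYZ)
  read c, top Y: go to r, push ε → (r, ac, XYZ)
No transition for (r, a, top X); M blocks with input ac remaining.

stuck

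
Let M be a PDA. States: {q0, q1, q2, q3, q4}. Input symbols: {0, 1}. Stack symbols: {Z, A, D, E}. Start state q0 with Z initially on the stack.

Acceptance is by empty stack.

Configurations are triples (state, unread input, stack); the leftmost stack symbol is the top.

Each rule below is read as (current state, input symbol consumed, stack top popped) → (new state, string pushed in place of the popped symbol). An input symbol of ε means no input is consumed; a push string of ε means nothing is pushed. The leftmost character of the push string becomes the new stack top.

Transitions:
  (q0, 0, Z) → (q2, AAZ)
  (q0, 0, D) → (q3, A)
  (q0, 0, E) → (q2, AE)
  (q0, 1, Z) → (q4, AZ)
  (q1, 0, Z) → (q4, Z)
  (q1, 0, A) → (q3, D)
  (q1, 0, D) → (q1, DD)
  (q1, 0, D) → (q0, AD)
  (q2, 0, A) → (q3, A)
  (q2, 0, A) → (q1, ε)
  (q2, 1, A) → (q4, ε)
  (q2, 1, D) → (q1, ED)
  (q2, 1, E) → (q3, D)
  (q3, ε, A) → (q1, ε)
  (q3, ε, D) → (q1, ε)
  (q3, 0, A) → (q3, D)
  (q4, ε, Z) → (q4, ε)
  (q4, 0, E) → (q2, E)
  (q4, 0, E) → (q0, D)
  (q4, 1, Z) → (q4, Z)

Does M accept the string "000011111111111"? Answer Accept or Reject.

One accepting computation: (q0, 000011111111111, Z) ⊢ (q2, 00011111111111, AAZ) ⊢ (q1, 0011111111111, AZ) ⊢ (q3, 011111111111, DZ) ⊢ (q1, 011111111111, Z) ⊢ (q4, 11111111111, Z) ⊢ (q4, 1111111111, Z) ⊢ (q4, 111111111, Z) ⊢ (q4, 11111111, Z) ⊢ (q4, 1111111, Z) ⊢ (q4, 111111, Z) ⊢ (q4, 11111, Z) ⊢ (q4, 1111, Z) ⊢ (q4, 111, Z) ⊢ (q4, 11, Z) ⊢ (q4, 1, Z) ⊢ (q4, ε, Z) ⊢ (q4, ε, ε)
All input consumed and the stack is empty.

Accept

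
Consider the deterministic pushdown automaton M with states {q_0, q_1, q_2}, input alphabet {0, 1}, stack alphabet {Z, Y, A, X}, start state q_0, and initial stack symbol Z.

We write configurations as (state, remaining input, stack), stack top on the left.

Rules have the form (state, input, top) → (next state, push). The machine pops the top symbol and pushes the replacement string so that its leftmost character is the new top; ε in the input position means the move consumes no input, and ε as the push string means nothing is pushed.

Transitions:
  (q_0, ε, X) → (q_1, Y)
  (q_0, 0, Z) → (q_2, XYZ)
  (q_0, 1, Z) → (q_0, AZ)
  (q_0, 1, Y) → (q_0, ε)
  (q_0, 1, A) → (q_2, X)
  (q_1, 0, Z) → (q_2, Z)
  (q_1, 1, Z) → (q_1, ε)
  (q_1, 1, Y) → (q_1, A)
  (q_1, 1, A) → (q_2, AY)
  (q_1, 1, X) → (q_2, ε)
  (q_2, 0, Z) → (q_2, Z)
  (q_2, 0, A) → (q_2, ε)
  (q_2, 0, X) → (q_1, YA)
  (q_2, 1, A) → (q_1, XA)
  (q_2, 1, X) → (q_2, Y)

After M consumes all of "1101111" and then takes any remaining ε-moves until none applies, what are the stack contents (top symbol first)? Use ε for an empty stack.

AYAZ

(q_0, 1101111, Z) ⊢ (q_0, 101111, AZ) ⊢ (q_2, 01111, XZ) ⊢ (q_1, 1111, YAZ) ⊢ (q_1, 111, AAZ) ⊢ (q_2, 11, AYAZ) ⊢ (q_1, 1, XAYAZ) ⊢ (q_2, ε, AYAZ)
All input consumed in state q_2 with stack AYAZ.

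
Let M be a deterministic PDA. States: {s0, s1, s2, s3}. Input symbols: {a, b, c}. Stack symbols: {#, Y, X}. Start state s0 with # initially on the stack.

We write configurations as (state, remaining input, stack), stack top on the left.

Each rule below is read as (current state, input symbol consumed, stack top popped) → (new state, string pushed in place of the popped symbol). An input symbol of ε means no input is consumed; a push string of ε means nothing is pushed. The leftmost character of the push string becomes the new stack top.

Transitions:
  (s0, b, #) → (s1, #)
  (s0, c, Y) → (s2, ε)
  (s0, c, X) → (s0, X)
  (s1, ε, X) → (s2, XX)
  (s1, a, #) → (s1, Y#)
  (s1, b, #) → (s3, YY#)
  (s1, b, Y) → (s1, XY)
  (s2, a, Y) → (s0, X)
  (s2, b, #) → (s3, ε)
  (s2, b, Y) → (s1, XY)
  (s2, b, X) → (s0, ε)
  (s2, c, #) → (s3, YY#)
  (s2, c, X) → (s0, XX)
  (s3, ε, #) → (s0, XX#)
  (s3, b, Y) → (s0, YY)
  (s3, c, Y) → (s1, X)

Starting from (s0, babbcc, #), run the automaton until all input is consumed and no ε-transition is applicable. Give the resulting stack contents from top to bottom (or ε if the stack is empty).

(s0, babbcc, #)
  read b, top #: go to s1, push # → (s1, abbcc, #)
  read a, top #: go to s1, push Y# → (s1, bbcc, Y#)
  read b, top Y: go to s1, push XY → (s1, bcc, XY#)
  ε-move, top X: go to s2, push XX → (s2, bcc, XXY#)
  read b, top X: go to s0, push ε → (s0, cc, XY#)
  read c, top X: go to s0, push X → (s0, c, XY#)
  read c, top X: go to s0, push X → (s0, ε, XY#)
All input consumed in state s0 with stack XY#.

XY#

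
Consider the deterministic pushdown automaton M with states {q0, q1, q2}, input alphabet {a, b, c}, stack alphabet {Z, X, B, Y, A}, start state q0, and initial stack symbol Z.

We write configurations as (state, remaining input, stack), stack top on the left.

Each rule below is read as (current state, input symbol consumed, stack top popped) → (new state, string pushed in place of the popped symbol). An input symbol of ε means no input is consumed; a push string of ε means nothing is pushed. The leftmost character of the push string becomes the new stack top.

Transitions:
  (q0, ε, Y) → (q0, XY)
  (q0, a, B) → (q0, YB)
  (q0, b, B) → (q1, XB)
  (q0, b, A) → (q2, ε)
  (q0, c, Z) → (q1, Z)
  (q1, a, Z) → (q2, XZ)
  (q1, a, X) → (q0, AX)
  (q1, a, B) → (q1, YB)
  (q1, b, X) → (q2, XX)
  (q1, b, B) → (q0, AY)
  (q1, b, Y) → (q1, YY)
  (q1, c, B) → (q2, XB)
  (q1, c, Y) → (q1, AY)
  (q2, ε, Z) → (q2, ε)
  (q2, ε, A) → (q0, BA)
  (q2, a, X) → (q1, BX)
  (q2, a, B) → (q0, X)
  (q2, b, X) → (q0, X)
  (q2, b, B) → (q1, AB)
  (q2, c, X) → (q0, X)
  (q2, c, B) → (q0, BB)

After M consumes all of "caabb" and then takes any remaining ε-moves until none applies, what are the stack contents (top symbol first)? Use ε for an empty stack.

(q0, caabb, Z) ⊢ (q1, aabb, Z) ⊢ (q2, abb, XZ) ⊢ (q1, bb, BXZ) ⊢ (q0, b, AYXZ) ⊢ (q2, ε, YXZ)
All input consumed in state q2 with stack YXZ.

YXZ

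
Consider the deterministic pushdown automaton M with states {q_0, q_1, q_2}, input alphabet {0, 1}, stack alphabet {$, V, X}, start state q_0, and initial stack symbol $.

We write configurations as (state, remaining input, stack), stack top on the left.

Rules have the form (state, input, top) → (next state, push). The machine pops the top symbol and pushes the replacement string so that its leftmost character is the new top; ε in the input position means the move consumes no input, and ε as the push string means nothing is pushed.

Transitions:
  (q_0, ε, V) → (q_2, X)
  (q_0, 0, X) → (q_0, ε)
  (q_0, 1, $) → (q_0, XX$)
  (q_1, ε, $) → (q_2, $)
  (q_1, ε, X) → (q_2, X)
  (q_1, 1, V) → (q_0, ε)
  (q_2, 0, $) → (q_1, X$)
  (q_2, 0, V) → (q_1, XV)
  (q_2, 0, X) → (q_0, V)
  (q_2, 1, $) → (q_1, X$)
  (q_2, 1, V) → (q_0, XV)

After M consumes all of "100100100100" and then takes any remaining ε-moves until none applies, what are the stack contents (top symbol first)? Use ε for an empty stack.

$

(q_0, 100100100100, $)
  read 1, top $: go to q_0, push XX$ → (q_0, 00100100100, XX$)
  read 0, top X: go to q_0, push ε → (q_0, 0100100100, X$)
  read 0, top X: go to q_0, push ε → (q_0, 100100100, $)
  read 1, top $: go to q_0, push XX$ → (q_0, 00100100, XX$)
  read 0, top X: go to q_0, push ε → (q_0, 0100100, X$)
  read 0, top X: go to q_0, push ε → (q_0, 100100, $)
  read 1, top $: go to q_0, push XX$ → (q_0, 00100, XX$)
  read 0, top X: go to q_0, push ε → (q_0, 0100, X$)
  read 0, top X: go to q_0, push ε → (q_0, 100, $)
  read 1, top $: go to q_0, push XX$ → (q_0, 00, XX$)
  read 0, top X: go to q_0, push ε → (q_0, 0, X$)
  read 0, top X: go to q_0, push ε → (q_0, ε, $)
All input consumed in state q_0 with stack $.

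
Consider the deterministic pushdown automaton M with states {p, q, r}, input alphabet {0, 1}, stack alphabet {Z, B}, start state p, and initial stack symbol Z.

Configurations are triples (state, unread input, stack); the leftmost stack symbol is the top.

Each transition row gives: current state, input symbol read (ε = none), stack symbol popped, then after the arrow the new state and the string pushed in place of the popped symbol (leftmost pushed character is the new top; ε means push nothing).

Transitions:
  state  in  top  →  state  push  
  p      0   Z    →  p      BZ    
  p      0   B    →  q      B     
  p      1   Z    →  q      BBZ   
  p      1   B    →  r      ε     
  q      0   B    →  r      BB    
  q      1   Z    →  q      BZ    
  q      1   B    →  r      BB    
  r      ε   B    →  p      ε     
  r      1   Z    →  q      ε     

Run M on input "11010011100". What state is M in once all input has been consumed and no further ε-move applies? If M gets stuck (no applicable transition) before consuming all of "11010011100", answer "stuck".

(p, 11010011100, Z)
  read 1, top Z: go to q, push BBZ → (q, 1010011100, BBZ)
  read 1, top B: go to r, push BB → (r, 010011100, BBBZ)
  ε-move, top B: go to p, push ε → (p, 010011100, BBZ)
  read 0, top B: go to q, push B → (q, 10011100, BBZ)
  read 1, top B: go to r, push BB → (r, 0011100, BBBZ)
  ε-move, top B: go to p, push ε → (p, 0011100, BBZ)
  read 0, top B: go to q, push B → (q, 011100, BBZ)
  read 0, top B: go to r, push BB → (r, 11100, BBBZ)
  ε-move, top B: go to p, push ε → (p, 11100, BBZ)
  read 1, top B: go to r, push ε → (r, 1100, BZ)
  ε-move, top B: go to p, push ε → (p, 1100, Z)
  read 1, top Z: go to q, push BBZ → (q, 100, BBZ)
  read 1, top B: go to r, push BB → (r, 00, BBBZ)
  ε-move, top B: go to p, push ε → (p, 00, BBZ)
  read 0, top B: go to q, push B → (q, 0, BBZ)
  read 0, top B: go to r, push BB → (r, ε, BBBZ)
  ε-move, top B: go to p, push ε → (p, ε, BBZ)
All input consumed; M is in state p.

p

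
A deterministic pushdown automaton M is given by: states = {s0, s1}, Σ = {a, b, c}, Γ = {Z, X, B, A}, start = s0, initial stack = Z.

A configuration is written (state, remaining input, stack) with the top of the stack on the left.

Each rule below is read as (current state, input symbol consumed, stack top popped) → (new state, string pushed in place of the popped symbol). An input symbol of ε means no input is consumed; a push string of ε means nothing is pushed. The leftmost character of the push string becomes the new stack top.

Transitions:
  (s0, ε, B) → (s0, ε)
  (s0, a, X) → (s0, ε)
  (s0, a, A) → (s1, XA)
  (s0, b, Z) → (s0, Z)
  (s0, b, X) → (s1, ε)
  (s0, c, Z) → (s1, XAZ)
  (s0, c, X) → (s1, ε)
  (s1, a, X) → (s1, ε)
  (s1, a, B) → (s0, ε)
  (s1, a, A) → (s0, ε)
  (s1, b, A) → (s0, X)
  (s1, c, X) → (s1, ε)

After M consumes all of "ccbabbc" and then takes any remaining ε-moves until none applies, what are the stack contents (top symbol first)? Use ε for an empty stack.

(s0, ccbabbc, Z) ⊢ (s1, cbabbc, XAZ) ⊢ (s1, babbc, AZ) ⊢ (s0, abbc, XZ) ⊢ (s0, bbc, Z) ⊢ (s0, bc, Z) ⊢ (s0, c, Z) ⊢ (s1, ε, XAZ)
All input consumed in state s1 with stack XAZ.

XAZ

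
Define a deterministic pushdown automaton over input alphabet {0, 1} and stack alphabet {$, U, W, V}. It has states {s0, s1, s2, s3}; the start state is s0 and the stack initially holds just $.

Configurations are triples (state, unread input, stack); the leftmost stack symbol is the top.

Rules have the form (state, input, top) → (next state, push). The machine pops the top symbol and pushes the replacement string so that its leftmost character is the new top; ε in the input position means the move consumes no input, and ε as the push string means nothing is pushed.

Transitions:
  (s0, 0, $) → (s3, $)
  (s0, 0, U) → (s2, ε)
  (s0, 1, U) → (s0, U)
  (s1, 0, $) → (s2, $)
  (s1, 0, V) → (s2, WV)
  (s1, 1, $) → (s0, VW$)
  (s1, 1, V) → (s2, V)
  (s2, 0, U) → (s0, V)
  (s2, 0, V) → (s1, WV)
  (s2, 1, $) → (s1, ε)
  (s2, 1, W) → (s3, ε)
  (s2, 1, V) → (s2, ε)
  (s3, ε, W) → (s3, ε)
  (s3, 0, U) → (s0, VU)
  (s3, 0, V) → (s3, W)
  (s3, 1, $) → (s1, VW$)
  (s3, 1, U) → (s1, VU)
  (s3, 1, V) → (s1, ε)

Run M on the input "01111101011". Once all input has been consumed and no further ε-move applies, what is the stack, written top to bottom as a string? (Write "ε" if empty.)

(s0, 01111101011, $)
  read 0, top $: go to s3, push $ → (s3, 1111101011, $)
  read 1, top $: go to s1, push VW$ → (s1, 111101011, VW$)
  read 1, top V: go to s2, push V → (s2, 11101011, VW$)
  read 1, top V: go to s2, push ε → (s2, 1101011, W$)
  read 1, top W: go to s3, push ε → (s3, 101011, $)
  read 1, top $: go to s1, push VW$ → (s1, 01011, VW$)
  read 0, top V: go to s2, push WV → (s2, 1011, WVW$)
  read 1, top W: go to s3, push ε → (s3, 011, VW$)
  read 0, top V: go to s3, push W → (s3, 11, WW$)
  ε-move, top W: go to s3, push ε → (s3, 11, W$)
  ε-move, top W: go to s3, push ε → (s3, 11, $)
  read 1, top $: go to s1, push VW$ → (s1, 1, VW$)
  read 1, top V: go to s2, push V → (s2, ε, VW$)
All input consumed in state s2 with stack VW$.

VW$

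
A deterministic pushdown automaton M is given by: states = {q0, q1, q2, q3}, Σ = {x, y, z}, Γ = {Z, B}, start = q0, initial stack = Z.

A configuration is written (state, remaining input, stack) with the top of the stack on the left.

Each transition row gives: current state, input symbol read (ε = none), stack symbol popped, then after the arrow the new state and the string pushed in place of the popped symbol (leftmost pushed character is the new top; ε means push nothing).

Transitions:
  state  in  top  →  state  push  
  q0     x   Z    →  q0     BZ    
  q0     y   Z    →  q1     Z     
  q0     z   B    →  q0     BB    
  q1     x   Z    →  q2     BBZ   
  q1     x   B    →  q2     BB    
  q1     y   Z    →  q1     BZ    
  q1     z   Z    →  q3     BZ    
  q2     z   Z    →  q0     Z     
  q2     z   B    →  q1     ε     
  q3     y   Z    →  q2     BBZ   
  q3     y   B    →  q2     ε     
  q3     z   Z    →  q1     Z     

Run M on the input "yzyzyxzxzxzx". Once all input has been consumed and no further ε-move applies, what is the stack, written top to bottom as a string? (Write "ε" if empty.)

(q0, yzyzyxzxzxzx, Z) ⊢ (q1, zyzyxzxzxzx, Z) ⊢ (q3, yzyxzxzxzx, BZ) ⊢ (q2, zyxzxzxzx, Z) ⊢ (q0, yxzxzxzx, Z) ⊢ (q1, xzxzxzx, Z) ⊢ (q2, zxzxzx, BBZ) ⊢ (q1, xzxzx, BZ) ⊢ (q2, zxzx, BBZ) ⊢ (q1, xzx, BZ) ⊢ (q2, zx, BBZ) ⊢ (q1, x, BZ) ⊢ (q2, ε, BBZ)
All input consumed in state q2 with stack BBZ.

BBZ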